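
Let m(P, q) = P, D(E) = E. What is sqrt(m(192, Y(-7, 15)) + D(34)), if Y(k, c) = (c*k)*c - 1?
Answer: sqrt(226) ≈ 15.033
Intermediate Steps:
Y(k, c) = -1 + k*c**2 (Y(k, c) = k*c**2 - 1 = -1 + k*c**2)
sqrt(m(192, Y(-7, 15)) + D(34)) = sqrt(192 + 34) = sqrt(226)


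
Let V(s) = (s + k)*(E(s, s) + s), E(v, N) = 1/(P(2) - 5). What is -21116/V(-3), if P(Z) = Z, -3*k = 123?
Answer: -15837/110 ≈ -143.97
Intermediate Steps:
k = -41 (k = -⅓*123 = -41)
E(v, N) = -⅓ (E(v, N) = 1/(2 - 5) = 1/(-3) = -⅓)
V(s) = (-41 + s)*(-⅓ + s) (V(s) = (s - 41)*(-⅓ + s) = (-41 + s)*(-⅓ + s))
-21116/V(-3) = -21116/(41/3 + (-3)² - 124/3*(-3)) = -21116/(41/3 + 9 + 124) = -21116/440/3 = -21116*3/440 = -15837/110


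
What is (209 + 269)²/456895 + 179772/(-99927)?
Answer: -19768402424/15218715555 ≈ -1.2990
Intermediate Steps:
(209 + 269)²/456895 + 179772/(-99927) = 478²*(1/456895) + 179772*(-1/99927) = 228484*(1/456895) - 59924/33309 = 228484/456895 - 59924/33309 = -19768402424/15218715555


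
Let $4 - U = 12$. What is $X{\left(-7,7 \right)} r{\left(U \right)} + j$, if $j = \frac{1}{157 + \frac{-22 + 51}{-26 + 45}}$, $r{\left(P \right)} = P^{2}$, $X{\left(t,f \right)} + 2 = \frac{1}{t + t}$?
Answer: $- \frac{2795003}{21084} \approx -132.57$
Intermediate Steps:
$U = -8$ ($U = 4 - 12 = -8$)
$X{\left(t,f \right)} = -2 + \frac{1}{2 t}$ ($X{\left(t,f \right)} = -2 + \frac{1}{t + t} = -2 + \frac{1}{2 t}$)
$j = \frac{19}{3012}$ ($j = \frac{1}{157 + \frac{29}{19}} = \frac{1}{\frac{3012}{19}} = \frac{19}{3012} \approx 0.0063081$)
$X{\left(-7,7 \right)} r{\left(U \right)} + j = \left(-2 + \frac{1}{2 \left(-7\right)}\right) \left(-8\right)^{2} + \frac{19}{3012} = \left(-2 + \frac{1}{2} \left(- \frac{1}{7}\right)\right) 64 + \frac{19}{3012} = \left(-2 - \frac{1}{14}\right) 64 + \frac{19}{3012} = \left(- \frac{29}{14}\right) 64 + \frac{19}{3012} = - \frac{928}{7} + \frac{19}{3012} = - \frac{2795003}{21084}$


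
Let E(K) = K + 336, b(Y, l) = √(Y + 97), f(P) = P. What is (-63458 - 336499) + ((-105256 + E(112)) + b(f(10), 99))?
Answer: -504765 + √107 ≈ -5.0475e+5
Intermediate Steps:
b(Y, l) = √(97 + Y)
E(K) = 336 + K
(-63458 - 336499) + ((-105256 + E(112)) + b(f(10), 99)) = (-63458 - 336499) + ((-105256 + (336 + 112)) + √(97 + 10)) = -399957 + ((-105256 + 448) + √107) = -399957 + (-104808 + √107) = -504765 + √107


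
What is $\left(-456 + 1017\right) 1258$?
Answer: $705738$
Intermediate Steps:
$\left(-456 + 1017\right) 1258 = 561 \cdot 1258 = 705738$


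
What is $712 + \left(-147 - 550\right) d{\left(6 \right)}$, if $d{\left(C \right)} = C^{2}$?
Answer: $-24380$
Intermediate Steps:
$712 + \left(-147 - 550\right) d{\left(6 \right)} = 712 + \left(-147 - 550\right) 6^{2} = 712 - 25092 = -24380$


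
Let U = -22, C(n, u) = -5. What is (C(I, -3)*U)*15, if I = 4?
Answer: 1650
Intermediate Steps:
(C(I, -3)*U)*15 = -5*(-22)*15 = 110*15 = 1650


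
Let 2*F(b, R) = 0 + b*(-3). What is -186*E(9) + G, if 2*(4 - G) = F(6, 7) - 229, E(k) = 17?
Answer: -3039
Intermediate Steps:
F(b, R) = -3*b/2 (F(b, R) = (0 + b*(-3))/2 = (0 - 3*b)/2 = (-3*b)/2 = -3*b/2)
G = 123 (G = 4 - (-3/2*6 - 229)/2 = 4 - (-9 - 229)/2 = 4 - 1/2*(-238) = 4 + 119 = 123)
-186*E(9) + G = -186*17 + 123 = -3162 + 123 = -3039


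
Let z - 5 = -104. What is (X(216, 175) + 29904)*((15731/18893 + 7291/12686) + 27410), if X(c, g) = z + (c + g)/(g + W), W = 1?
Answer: 34466019502941523139/42183081248 ≈ 8.1706e+8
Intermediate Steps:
z = -99 (z = 5 - 104 = -99)
X(c, g) = -99 + (c + g)/(1 + g) (X(c, g) = -99 + (c + g)/(g + 1) = -99 + (c + g)/(1 + g))
(X(216, 175) + 29904)*((15731/18893 + 7291/12686) + 27410) = ((-99 + 216 - 98*175)/(1 + 175) + 29904)*((15731/18893 + 7291/12686) + 27410) = ((-99 + 216 - 17150)/176 + 29904)*((15731*(1/18893) + 7291*(1/12686)) + 27410) = ((1/176)*(-17033) + 29904)*((15731/18893 + 7291/12686) + 27410) = (-17033/176 + 29904)*(337312329/239676598 + 27410) = (5246071/176)*(6569872863509/239676598) = 34466019502941523139/42183081248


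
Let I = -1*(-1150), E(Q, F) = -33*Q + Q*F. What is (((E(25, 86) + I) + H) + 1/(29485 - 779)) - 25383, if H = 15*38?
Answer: -641234627/28706 ≈ -22338.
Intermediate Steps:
H = 570
E(Q, F) = -33*Q + F*Q
I = 1150
(((E(25, 86) + I) + H) + 1/(29485 - 779)) - 25383 = (((25*(-33 + 86) + 1150) + 570) + 1/(29485 - 779)) - 25383 = (((25*53 + 1150) + 570) + 1/28706) - 25383 = (((1325 + 1150) + 570) + 1/28706) - 25383 = ((2475 + 570) + 1/28706) - 25383 = (3045 + 1/28706) - 25383 = 87409771/28706 - 25383 = -641234627/28706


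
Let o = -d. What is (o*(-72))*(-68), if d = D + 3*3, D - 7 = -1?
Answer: -73440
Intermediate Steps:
D = 6 (D = 7 - 1 = 6)
d = 15 (d = 6 + 3*3 = 6 + 9 = 15)
o = -15 (o = -1*15 = -15)
(o*(-72))*(-68) = -15*(-72)*(-68) = 1080*(-68) = -73440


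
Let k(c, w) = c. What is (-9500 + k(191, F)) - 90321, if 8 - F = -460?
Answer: -99630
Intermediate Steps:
F = 468 (F = 8 - 1*(-460) = 8 + 460 = 468)
(-9500 + k(191, F)) - 90321 = (-9500 + 191) - 90321 = -9309 - 90321 = -99630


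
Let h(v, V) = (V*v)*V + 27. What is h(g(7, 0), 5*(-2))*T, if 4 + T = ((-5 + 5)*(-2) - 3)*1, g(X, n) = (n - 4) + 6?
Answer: -1589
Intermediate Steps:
g(X, n) = 2 + n (g(X, n) = (-4 + n) + 6 = 2 + n)
T = -7 (T = -4 + ((-5 + 5)*(-2) - 3)*1 = -4 + (0*(-2) - 3)*1 = -4 + (0 - 3)*1 = -4 - 3*1 = -4 - 3 = -7)
h(v, V) = 27 + v*V² (h(v, V) = v*V² + 27 = 27 + v*V²)
h(g(7, 0), 5*(-2))*T = (27 + (2 + 0)*(5*(-2))²)*(-7) = (27 + 2*(-10)²)*(-7) = (27 + 2*100)*(-7) = (27 + 200)*(-7) = 227*(-7) = -1589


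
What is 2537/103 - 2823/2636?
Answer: 6396763/271508 ≈ 23.560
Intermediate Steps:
2537/103 - 2823/2636 = 6396763/271508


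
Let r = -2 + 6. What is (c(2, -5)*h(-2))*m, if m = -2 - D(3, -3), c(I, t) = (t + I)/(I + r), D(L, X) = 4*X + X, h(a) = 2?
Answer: -13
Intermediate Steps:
D(L, X) = 5*X
r = 4
c(I, t) = (I + t)/(4 + I) (c(I, t) = (t + I)/(I + 4) = (I + t)/(4 + I))
m = 13 (m = -2 - 5*(-3) = -2 - 1*(-15) = -2 + 15 = 13)
(c(2, -5)*h(-2))*m = (((2 - 5)/(4 + 2))*2)*13 = ((-3/6)*2)*13 = (((⅙)*(-3))*2)*13 = -½*2*13 = -1*13 = -13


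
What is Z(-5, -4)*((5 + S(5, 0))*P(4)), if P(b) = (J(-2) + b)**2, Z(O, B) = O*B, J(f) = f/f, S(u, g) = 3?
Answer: 4000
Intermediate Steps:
J(f) = 1
Z(O, B) = B*O
P(b) = (1 + b)**2
Z(-5, -4)*((5 + S(5, 0))*P(4)) = (-4*(-5))*((5 + 3)*(1 + 4)**2) = 20*(8*5**2) = 20*(8*25) = 20*200 = 4000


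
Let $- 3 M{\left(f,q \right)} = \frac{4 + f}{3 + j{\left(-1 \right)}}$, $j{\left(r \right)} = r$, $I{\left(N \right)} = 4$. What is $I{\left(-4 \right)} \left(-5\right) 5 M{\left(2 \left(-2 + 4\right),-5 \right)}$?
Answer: $\frac{400}{3} \approx 133.33$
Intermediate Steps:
$M{\left(f,q \right)} = - \frac{2}{3} - \frac{f}{6}$ ($M{\left(f,q \right)} = - \frac{\left(4 + f\right) \frac{1}{3 - 1}}{3} = - \frac{\left(4 + f\right) \frac{1}{2}}{3} = - \frac{2 + \frac{f}{2}}{3} = - \frac{2}{3} - \frac{f}{6}$)
$I{\left(-4 \right)} \left(-5\right) 5 M{\left(2 \left(-2 + 4\right),-5 \right)} = 4 \left(-5\right) 5 \left(- \frac{2}{3} - \frac{2 \left(-2 + 4\right)}{6}\right) = \left(-20\right) 5 \left(- \frac{2}{3} - \frac{2 \cdot 2}{6}\right) = - 100 \left(- \frac{2}{3} - \frac{2}{3}\right) = \left(-100\right) \left(- \frac{4}{3}\right) = \frac{400}{3}$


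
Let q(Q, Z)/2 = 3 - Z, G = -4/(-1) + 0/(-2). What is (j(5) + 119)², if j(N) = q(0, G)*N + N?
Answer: 12996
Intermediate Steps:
G = 4 (G = -4*(-1) + 0*(-½) = 4 + 0 = 4)
q(Q, Z) = 6 - 2*Z (q(Q, Z) = 2*(3 - Z) = 6 - 2*Z)
j(N) = -N (j(N) = (6 - 2*4)*N + N = (6 - 8)*N + N = -2*N + N = -N)
(j(5) + 119)² = (-1*5 + 119)² = (-5 + 119)² = 114² = 12996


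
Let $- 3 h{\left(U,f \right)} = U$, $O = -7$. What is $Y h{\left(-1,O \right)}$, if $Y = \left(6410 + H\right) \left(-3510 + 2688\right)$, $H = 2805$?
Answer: $-2524910$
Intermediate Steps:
$Y = -7574730$ ($Y = \left(6410 + 2805\right) \left(-3510 + 2688\right) = 9215 \left(-822\right) = -7574730$)
$h{\left(U,f \right)} = - \frac{U}{3}$
$Y h{\left(-1,O \right)} = - 7574730 \left(\left(- \frac{1}{3}\right) \left(-1\right)\right) = \left(-7574730\right) \frac{1}{3} = -2524910$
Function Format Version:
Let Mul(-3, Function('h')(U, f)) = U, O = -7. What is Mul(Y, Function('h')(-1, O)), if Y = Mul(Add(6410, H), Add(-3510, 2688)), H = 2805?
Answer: -2524910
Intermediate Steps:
Y = -7574730 (Y = Mul(Add(6410, 2805), Add(-3510, 2688)) = Mul(9215, -822) = -7574730)
Function('h')(U, f) = Mul(Rational(-1, 3), U)
Mul(Y, Function('h')(-1, O)) = Mul(-7574730, Mul(Rational(-1, 3), -1)) = Mul(-7574730, Rational(1, 3)) = -2524910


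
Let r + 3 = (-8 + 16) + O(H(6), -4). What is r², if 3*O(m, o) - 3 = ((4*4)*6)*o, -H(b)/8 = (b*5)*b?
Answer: 14884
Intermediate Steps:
H(b) = -40*b² (H(b) = -8*b*5*b = -8*5*b*b = -40*b²)
O(m, o) = 1 + 32*o (O(m, o) = 1 + (((4*4)*6)*o)/3 = 1 + ((16*6)*o)/3 = 1 + (96*o)/3 = 1 + 32*o)
r = -122 (r = -3 + ((-8 + 16) + (1 + 32*(-4))) = -3 + (8 + (1 - 128)) = -3 + (8 - 127) = -3 - 119 = -122)
r² = (-122)² = 14884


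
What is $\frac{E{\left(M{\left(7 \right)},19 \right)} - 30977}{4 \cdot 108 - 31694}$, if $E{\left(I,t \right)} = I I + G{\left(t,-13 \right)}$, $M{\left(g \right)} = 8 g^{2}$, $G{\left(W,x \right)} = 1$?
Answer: $- \frac{61344}{15631} \approx -3.9245$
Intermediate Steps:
$E{\left(I,t \right)} = 1 + I^{2}$ ($E{\left(I,t \right)} = I I + 1 = I^{2} + 1 = 1 + I^{2}$)
$\frac{E{\left(M{\left(7 \right)},19 \right)} - 30977}{4 \cdot 108 - 31694} = \frac{\left(1 + \left(8 \cdot 7^{2}\right)^{2}\right) - 30977}{4 \cdot 108 - 31694} = \frac{\left(1 + \left(8 \cdot 49\right)^{2}\right) - 30977}{432 - 31694} = \frac{\left(1 + 392^{2}\right) - 30977}{-31262} = \left(\left(1 + 153664\right) - 30977\right) \left(- \frac{1}{31262}\right) = \left(153665 - 30977\right) \left(- \frac{1}{31262}\right) = 122688 \left(- \frac{1}{31262}\right) = - \frac{61344}{15631}$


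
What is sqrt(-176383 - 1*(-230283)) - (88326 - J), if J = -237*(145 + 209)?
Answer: -172224 + 70*sqrt(11) ≈ -1.7199e+5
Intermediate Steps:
J = -83898 (J = -237*354 = -83898)
sqrt(-176383 - 1*(-230283)) - (88326 - J) = sqrt(-176383 - 1*(-230283)) - (88326 - 1*(-83898)) = sqrt(-176383 + 230283) - (88326 + 83898) = sqrt(53900) - 1*172224 = 70*sqrt(11) - 172224 = -172224 + 70*sqrt(11)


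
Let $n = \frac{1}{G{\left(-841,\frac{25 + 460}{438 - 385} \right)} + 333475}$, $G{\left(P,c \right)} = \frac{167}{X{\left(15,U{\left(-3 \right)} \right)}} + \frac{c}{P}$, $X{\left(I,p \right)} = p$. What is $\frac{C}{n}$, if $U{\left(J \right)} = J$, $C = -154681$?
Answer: $- \frac{6896374793762099}{133719} \approx -5.1574 \cdot 10^{10}$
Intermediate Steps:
$G{\left(P,c \right)} = - \frac{167}{3} + \frac{c}{P}$ ($G{\left(P,c \right)} = \frac{167}{-3} + \frac{c}{P} = 167 \left(- \frac{1}{3}\right) + \frac{c}{P} = - \frac{167}{3} + \frac{c}{P}$)
$n = \frac{133719}{44584498379}$ ($n = \frac{1}{\left(- \frac{167}{3} + \frac{\left(25 + 460\right) \frac{1}{438 - 385}}{-841}\right) + 333475} = \frac{1}{\left(- \frac{167}{3} + \frac{485}{53} \left(- \frac{1}{841}\right)\right) + 333475} = \frac{1}{\left(- \frac{167}{3} - \frac{485}{44573}\right) + 333475} = \frac{1}{- \frac{7445146}{133719} + 333475} = \frac{1}{\frac{44584498379}{133719}} = \frac{133719}{44584498379} \approx 2.9992 \cdot 10^{-6}$)
$\frac{C}{n} = - \frac{154681}{\frac{133719}{44584498379}} = \left(-154681\right) \frac{44584498379}{133719} = - \frac{6896374793762099}{133719}$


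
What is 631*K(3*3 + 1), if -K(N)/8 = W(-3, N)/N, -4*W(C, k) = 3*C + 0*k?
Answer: -5679/5 ≈ -1135.8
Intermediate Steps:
W(C, k) = -3*C/4 (W(C, k) = -(3*C + 0*k)/4 = -(3*C + 0)/4 = -3*C/4)
K(N) = -18/N (K(N) = -8*(-¾*(-3))/N = -18/N)
631*K(3*3 + 1) = 631*(-18/(3*3 + 1)) = 631*(-18/(9 + 1)) = 631*(-18/10) = 631*(-18*⅒) = 631*(-9/5) = -5679/5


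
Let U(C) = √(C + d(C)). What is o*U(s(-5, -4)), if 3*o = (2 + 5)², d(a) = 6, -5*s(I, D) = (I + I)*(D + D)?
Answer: 49*I*√10/3 ≈ 51.651*I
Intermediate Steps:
s(I, D) = -4*D*I/5 (s(I, D) = -(I + I)*(D + D)/5 = -2*I*2*D/5 = -4*D*I/5)
U(C) = √(6 + C) (U(C) = √(C + 6) = √(6 + C))
o = 49/3 (o = (2 + 5)²/3 = (⅓)*7² = (⅓)*49 = 49/3 ≈ 16.333)
o*U(s(-5, -4)) = 49*√(6 - ⅘*(-4)*(-5))/3 = 49*√(6 - 16)/3 = 49*√(-10)/3 = 49*(I*√10)/3 = 49*I*√10/3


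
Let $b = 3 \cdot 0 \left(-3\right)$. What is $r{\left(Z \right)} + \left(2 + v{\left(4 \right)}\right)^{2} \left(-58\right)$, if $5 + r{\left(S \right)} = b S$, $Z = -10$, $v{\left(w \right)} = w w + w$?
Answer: $-28077$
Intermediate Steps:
$v{\left(w \right)} = w + w^{2}$ ($v{\left(w \right)} = w^{2} + w = w + w^{2}$)
$b = 0$ ($b = 0 \left(-3\right) = 0$)
$r{\left(S \right)} = -5$ ($r{\left(S \right)} = -5 + 0 S = -5 + 0 = -5$)
$r{\left(Z \right)} + \left(2 + v{\left(4 \right)}\right)^{2} \left(-58\right) = -5 + \left(2 + 4 \left(1 + 4\right)\right)^{2} \left(-58\right) = -5 + \left(2 + 4 \cdot 5\right)^{2} \left(-58\right) = -5 + \left(2 + 20\right)^{2} \left(-58\right) = -5 + 22^{2} \left(-58\right) = -5 + 484 \left(-58\right) = -5 - 28072 = -28077$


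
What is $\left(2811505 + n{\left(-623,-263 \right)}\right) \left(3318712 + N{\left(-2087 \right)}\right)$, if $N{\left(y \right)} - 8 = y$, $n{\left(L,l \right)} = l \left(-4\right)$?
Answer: $9328219360581$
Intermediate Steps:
$n{\left(L,l \right)} = - 4 l$
$N{\left(y \right)} = 8 + y$
$\left(2811505 + n{\left(-623,-263 \right)}\right) \left(3318712 + N{\left(-2087 \right)}\right) = \left(2811505 - -1052\right) \left(3318712 + \left(8 - 2087\right)\right) = \left(2811505 + 1052\right) \left(3318712 - 2079\right) = 2812557 \cdot 3316633 = 9328219360581$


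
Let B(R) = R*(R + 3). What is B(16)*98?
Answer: 29792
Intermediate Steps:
B(R) = R*(3 + R)
B(16)*98 = (16*(3 + 16))*98 = (16*19)*98 = 304*98 = 29792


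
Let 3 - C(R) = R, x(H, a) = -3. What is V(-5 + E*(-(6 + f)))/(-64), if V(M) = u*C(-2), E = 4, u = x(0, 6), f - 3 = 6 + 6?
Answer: 15/64 ≈ 0.23438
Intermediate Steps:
C(R) = 3 - R
f = 15 (f = 3 + (6 + 6) = 3 + 12 = 15)
u = -3
V(M) = -15 (V(M) = -3*(3 - 1*(-2)) = -3*(3 + 2) = -3*5 = -15)
V(-5 + E*(-(6 + f)))/(-64) = -15/(-64) = -15*(-1/64) = 15/64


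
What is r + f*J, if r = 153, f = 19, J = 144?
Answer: 2889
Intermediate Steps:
r + f*J = 153 + 19*144 = 153 + 2736 = 2889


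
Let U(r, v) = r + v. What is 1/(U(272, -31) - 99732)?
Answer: -1/99491 ≈ -1.0051e-5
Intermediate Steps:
1/(U(272, -31) - 99732) = 1/((272 - 31) - 99732) = 1/(241 - 99732) = 1/(-99491) = -1/99491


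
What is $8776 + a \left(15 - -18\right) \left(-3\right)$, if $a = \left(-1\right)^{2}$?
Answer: $8677$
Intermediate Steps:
$a = 1$
$8776 + a \left(15 - -18\right) \left(-3\right) = 8776 + 1 \left(15 - -18\right) \left(-3\right) = 8776 + 1 \left(15 + 18\right) \left(-3\right) = 8776 + 1 \cdot 33 \left(-3\right) = 8776 + 33 \left(-3\right) = 8776 - 99 = 8677$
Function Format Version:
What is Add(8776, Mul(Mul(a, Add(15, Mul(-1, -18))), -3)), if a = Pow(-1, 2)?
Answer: 8677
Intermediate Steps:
a = 1
Add(8776, Mul(Mul(a, Add(15, Mul(-1, -18))), -3)) = Add(8776, Mul(Mul(1, Add(15, Mul(-1, -18))), -3)) = Add(8776, Mul(Mul(1, Add(15, 18)), -3)) = Add(8776, Mul(Mul(1, 33), -3)) = Add(8776, Mul(33, -3)) = Add(8776, -99) = 8677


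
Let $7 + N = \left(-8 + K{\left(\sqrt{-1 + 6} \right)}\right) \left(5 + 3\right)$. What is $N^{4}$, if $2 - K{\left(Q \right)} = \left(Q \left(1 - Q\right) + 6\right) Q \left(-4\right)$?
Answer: $486453025 + 216988800 \sqrt{5} \approx 9.7166 \cdot 10^{8}$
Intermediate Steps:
$K{\left(Q \right)} = 2 + 4 Q \left(6 + Q \left(1 - Q\right)\right)$ ($K{\left(Q \right)} = 2 - \left(Q \left(1 - Q\right) + 6\right) Q \left(-4\right) = 2 - \left(6 + Q \left(1 - Q\right)\right) Q \left(-4\right) = 2 - Q \left(6 + Q \left(1 - Q\right)\right) \left(-4\right) = 2 - - 4 Q \left(6 + Q \left(1 - Q\right)\right) = 2 + 4 Q \left(6 + Q \left(1 - Q\right)\right)$)
$N = 105 + 32 \sqrt{5}$ ($N = -7 + \left(-8 + \left(2 - 4 \left(\sqrt{-1 + 6}\right)^{3} + 4 \left(\sqrt{-1 + 6}\right)^{2} + 24 \sqrt{-1 + 6}\right)\right) \left(5 + 3\right) = -7 + \left(-8 + \left(2 - 4 \left(\sqrt{5}\right)^{3} + 4 \left(\sqrt{5}\right)^{2} + 24 \sqrt{5}\right)\right) 8 = -7 + \left(-8 + \left(2 - 4 \cdot 5 \sqrt{5} + 4 \cdot 5 + 24 \sqrt{5}\right)\right) 8 = -7 + \left(-8 + \left(2 - 20 \sqrt{5} + 20 + 24 \sqrt{5}\right)\right) 8 = -7 + \left(-8 + \left(22 + 4 \sqrt{5}\right)\right) 8 = -7 + \left(14 + 4 \sqrt{5}\right) 8 = -7 + \left(112 + 32 \sqrt{5}\right) = 105 + 32 \sqrt{5} \approx 176.55$)
$N^{4} = \left(105 + 32 \sqrt{5}\right)^{4}$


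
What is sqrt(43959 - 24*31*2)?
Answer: 33*sqrt(39) ≈ 206.08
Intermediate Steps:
sqrt(43959 - 24*31*2) = sqrt(43959 - 744*2) = sqrt(43959 - 1488) = sqrt(42471) = 33*sqrt(39)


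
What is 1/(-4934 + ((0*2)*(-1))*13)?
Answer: -1/4934 ≈ -0.00020268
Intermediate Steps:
1/(-4934 + ((0*2)*(-1))*13) = 1/(-4934 + (0*(-1))*13) = 1/(-4934 + 0*13) = 1/(-4934 + 0) = 1/(-4934) = -1/4934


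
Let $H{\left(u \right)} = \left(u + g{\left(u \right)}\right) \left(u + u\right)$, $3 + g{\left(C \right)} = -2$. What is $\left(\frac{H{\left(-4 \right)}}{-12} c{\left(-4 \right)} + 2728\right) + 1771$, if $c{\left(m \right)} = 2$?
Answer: $4487$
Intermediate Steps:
$g{\left(C \right)} = -5$ ($g{\left(C \right)} = -3 - 2 = -5$)
$H{\left(u \right)} = 2 u \left(-5 + u\right)$ ($H{\left(u \right)} = \left(u - 5\right) \left(u + u\right) = \left(-5 + u\right) 2 u = 2 u \left(-5 + u\right)$)
$\left(\frac{H{\left(-4 \right)}}{-12} c{\left(-4 \right)} + 2728\right) + 1771 = \left(\frac{2 \left(-4\right) \left(-5 - 4\right)}{-12} \cdot 2 + 2728\right) + 1771 = \left(- \frac{2 \left(-4\right) \left(-9\right)}{12} \cdot 2 + 2728\right) + 1771 = \left(\left(- \frac{1}{12}\right) 72 \cdot 2 + 2728\right) + 1771 = \left(\left(-6\right) 2 + 2728\right) + 1771 = \left(-12 + 2728\right) + 1771 = 2716 + 1771 = 4487$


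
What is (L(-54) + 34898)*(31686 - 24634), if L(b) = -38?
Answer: 245832720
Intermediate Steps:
(L(-54) + 34898)*(31686 - 24634) = (-38 + 34898)*(31686 - 24634) = 34860*7052 = 245832720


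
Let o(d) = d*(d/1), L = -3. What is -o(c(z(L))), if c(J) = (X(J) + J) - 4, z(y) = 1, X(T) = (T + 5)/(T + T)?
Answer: 0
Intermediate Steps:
X(T) = (5 + T)/(2*T) (X(T) = (5 + T)/((2*T)) = (5 + T)*(1/(2*T)) = (5 + T)/(2*T))
c(J) = -4 + J + (5 + J)/(2*J) (c(J) = ((5 + J)/(2*J) + J) - 4 = (J + (5 + J)/(2*J)) - 4 = -4 + J + (5 + J)/(2*J))
o(d) = d**2 (o(d) = d*(d*1) = d*d = d**2)
-o(c(z(L))) = -(-7/2 + 1 + (5/2)/1)**2 = -(-7/2 + 1 + (5/2)*1)**2 = -(-7/2 + 1 + 5/2)**2 = -1*0**2 = -1*0 = 0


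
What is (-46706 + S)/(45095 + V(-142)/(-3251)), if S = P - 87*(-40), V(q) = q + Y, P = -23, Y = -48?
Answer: -140602499/146604035 ≈ -0.95906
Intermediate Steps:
V(q) = -48 + q (V(q) = q - 48 = -48 + q)
S = 3457 (S = -23 - 87*(-40) = -23 + 3480 = 3457)
(-46706 + S)/(45095 + V(-142)/(-3251)) = (-46706 + 3457)/(45095 + (-48 - 142)/(-3251)) = -43249/(45095 - 190*(-1/3251)) = -43249/(45095 + 190/3251) = -43249/146604035/3251 = -43249*3251/146604035 = -140602499/146604035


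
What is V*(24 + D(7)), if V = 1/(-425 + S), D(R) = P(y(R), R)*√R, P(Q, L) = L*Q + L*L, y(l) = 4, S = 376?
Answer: -24/49 - 11*√7/7 ≈ -4.6474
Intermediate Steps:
P(Q, L) = L² + L*Q (P(Q, L) = L*Q + L² = L² + L*Q)
D(R) = R^(3/2)*(4 + R) (D(R) = (R*(R + 4))*√R = (R*(4 + R))*√R = R^(3/2)*(4 + R))
V = -1/49 (V = 1/(-425 + 376) = 1/(-49) = -1/49 ≈ -0.020408)
V*(24 + D(7)) = -(24 + 7^(3/2)*(4 + 7))/49 = -(24 + (7*√7)*11)/49 = -(24 + 77*√7)/49 = -24/49 - 11*√7/7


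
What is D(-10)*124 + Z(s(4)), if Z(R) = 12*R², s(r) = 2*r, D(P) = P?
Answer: -472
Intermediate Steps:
D(-10)*124 + Z(s(4)) = -10*124 + 12*(2*4)² = -1240 + 12*8² = -1240 + 12*64 = -1240 + 768 = -472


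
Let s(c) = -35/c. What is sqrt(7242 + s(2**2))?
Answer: sqrt(28933)/2 ≈ 85.048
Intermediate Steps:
sqrt(7242 + s(2**2)) = sqrt(7242 - 35/(2**2)) = sqrt(7242 - 35/4) = sqrt(28933/4) = sqrt(28933)/2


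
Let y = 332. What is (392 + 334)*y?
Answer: 241032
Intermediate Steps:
(392 + 334)*y = (392 + 334)*332 = 726*332 = 241032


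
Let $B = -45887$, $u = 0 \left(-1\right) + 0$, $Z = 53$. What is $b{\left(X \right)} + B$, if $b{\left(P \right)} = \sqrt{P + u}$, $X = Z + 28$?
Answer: $-45878$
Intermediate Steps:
$u = 0$ ($u = 0 + 0 = 0$)
$X = 81$ ($X = 53 + 28 = 81$)
$b{\left(P \right)} = \sqrt{P}$ ($b{\left(P \right)} = \sqrt{P + 0} = \sqrt{P}$)
$b{\left(X \right)} + B = \sqrt{81} - 45887 = 9 - 45887 = -45878$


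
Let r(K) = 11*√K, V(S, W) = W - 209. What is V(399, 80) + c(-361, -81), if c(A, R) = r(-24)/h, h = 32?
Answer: -129 + 11*I*√6/16 ≈ -129.0 + 1.684*I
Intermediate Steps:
V(S, W) = -209 + W
c(A, R) = 11*I*√6/16 (c(A, R) = (11*√(-24))/32 = (11*(2*I*√6))*(1/32) = (22*I*√6)*(1/32) = 11*I*√6/16)
V(399, 80) + c(-361, -81) = (-209 + 80) + 11*I*√6/16 = -129 + 11*I*√6/16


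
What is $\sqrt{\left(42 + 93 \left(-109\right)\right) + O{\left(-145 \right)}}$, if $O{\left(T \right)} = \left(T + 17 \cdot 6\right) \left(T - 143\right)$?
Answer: $\sqrt{2289} \approx 47.844$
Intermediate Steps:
$O{\left(T \right)} = \left(-143 + T\right) \left(102 + T\right)$ ($O{\left(T \right)} = \left(T + 102\right) \left(-143 + T\right) = \left(102 + T\right) \left(-143 + T\right) = \left(-143 + T\right) \left(102 + T\right)$)
$\sqrt{\left(42 + 93 \left(-109\right)\right) + O{\left(-145 \right)}} = \sqrt{\left(42 + 93 \left(-109\right)\right) - \left(8641 - 21025\right)} = \sqrt{\left(42 - 10137\right) + \left(-14586 + 21025 + 5945\right)} = \sqrt{-10095 + 12384} = \sqrt{2289}$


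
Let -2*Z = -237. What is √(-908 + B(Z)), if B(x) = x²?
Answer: √52537/2 ≈ 114.60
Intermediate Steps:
Z = 237/2 (Z = -½*(-237) = 237/2 ≈ 118.50)
√(-908 + B(Z)) = √(-908 + (237/2)²) = √(-908 + 56169/4) = √(52537/4) = √52537/2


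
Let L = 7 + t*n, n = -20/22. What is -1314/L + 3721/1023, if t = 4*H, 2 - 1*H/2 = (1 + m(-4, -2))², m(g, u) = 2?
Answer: -12416165/651651 ≈ -19.053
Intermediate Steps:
n = -10/11 (n = -20*1/22 = -10/11 ≈ -0.90909)
H = -14 (H = 4 - 2*(1 + 2)² = 4 - 2*3² = 4 - 2*9 = 4 - 18 = -14)
t = -56 (t = 4*(-14) = -56)
L = 637/11 (L = 7 - 56*(-10/11) = 7 + 560/11 = 637/11 ≈ 57.909)
-1314/L + 3721/1023 = -1314/637/11 + 3721/1023 = -1314*11/637 + 3721*(1/1023) = -14454/637 + 3721/1023 = -12416165/651651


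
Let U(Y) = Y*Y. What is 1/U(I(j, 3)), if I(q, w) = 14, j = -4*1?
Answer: 1/196 ≈ 0.0051020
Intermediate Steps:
j = -4
U(Y) = Y**2
1/U(I(j, 3)) = 1/(14**2) = 1/196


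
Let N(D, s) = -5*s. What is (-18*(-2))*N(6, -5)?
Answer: 900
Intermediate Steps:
(-18*(-2))*N(6, -5) = (-18*(-2))*(-5*(-5)) = 36*25 = 900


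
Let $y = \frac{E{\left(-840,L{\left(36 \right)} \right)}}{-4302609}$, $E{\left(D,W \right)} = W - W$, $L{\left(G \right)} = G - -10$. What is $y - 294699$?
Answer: $-294699$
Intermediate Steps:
$L{\left(G \right)} = 10 + G$ ($L{\left(G \right)} = G + 10 = 10 + G$)
$E{\left(D,W \right)} = 0$
$y = 0$ ($y = \frac{0}{-4302609} = 0 \left(- \frac{1}{4302609}\right) = 0$)
$y - 294699 = 0 - 294699 = -294699$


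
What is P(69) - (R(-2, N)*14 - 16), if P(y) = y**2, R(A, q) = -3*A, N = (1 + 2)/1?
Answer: 4693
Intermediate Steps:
N = 3 (N = 3*1 = 3)
P(69) - (R(-2, N)*14 - 16) = 69**2 - (-3*(-2)*14 - 16) = 4761 - (6*14 - 16) = 4761 - (84 - 16) = 4761 - 1*68 = 4761 - 68 = 4693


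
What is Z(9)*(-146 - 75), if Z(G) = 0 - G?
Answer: 1989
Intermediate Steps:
Z(G) = -G
Z(9)*(-146 - 75) = (-1*9)*(-146 - 75) = -9*(-221) = 1989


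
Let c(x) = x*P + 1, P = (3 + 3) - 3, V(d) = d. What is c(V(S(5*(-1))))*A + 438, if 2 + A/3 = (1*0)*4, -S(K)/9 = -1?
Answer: 270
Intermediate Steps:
S(K) = 9 (S(K) = -9*(-1) = 9)
A = -6 (A = -6 + 3*((1*0)*4) = -6 + 3*(0*4) = -6 + 3*0 = -6 + 0 = -6)
P = 3 (P = 6 - 3 = 3)
c(x) = 1 + 3*x (c(x) = x*3 + 1 = 3*x + 1 = 1 + 3*x)
c(V(S(5*(-1))))*A + 438 = (1 + 3*9)*(-6) + 438 = (1 + 27)*(-6) + 438 = 28*(-6) + 438 = -168 + 438 = 270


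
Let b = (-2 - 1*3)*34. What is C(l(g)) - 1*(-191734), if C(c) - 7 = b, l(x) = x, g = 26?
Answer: 191571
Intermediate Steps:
b = -170 (b = (-2 - 3)*34 = -5*34 = -170)
C(c) = -163 (C(c) = 7 - 170 = -163)
C(l(g)) - 1*(-191734) = -163 - 1*(-191734) = -163 + 191734 = 191571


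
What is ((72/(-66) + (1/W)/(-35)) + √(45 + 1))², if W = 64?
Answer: 28651087481/607129600 - 26891*√46/12320 ≈ 32.387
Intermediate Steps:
((72/(-66) + (1/W)/(-35)) + √(45 + 1))² = ((72/(-66) + (1/64)/(-35)) + √(45 + 1))² = ((72*(-1/66) + (1*(1/64))*(-1/35)) + √46)² = ((-12/11 + (1/64)*(-1/35)) + √46)² = ((-12/11 - 1/2240) + √46)² = (-26891/24640 + √46)²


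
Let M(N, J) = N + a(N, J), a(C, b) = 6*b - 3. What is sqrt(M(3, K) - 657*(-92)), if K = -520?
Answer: 2*sqrt(14331) ≈ 239.42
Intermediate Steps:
a(C, b) = -3 + 6*b
M(N, J) = -3 + N + 6*J (M(N, J) = N + (-3 + 6*J) = -3 + N + 6*J)
sqrt(M(3, K) - 657*(-92)) = sqrt((-3 + 3 + 6*(-520)) - 657*(-92)) = sqrt((-3 + 3 - 3120) + 60444) = sqrt(-3120 + 60444) = sqrt(57324) = 2*sqrt(14331)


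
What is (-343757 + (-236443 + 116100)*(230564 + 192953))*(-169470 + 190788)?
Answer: -1086528364575984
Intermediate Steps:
(-343757 + (-236443 + 116100)*(230564 + 192953))*(-169470 + 190788) = (-343757 - 120343*423517)*21318 = (-343757 - 50967306331)*21318 = -50967650088*21318 = -1086528364575984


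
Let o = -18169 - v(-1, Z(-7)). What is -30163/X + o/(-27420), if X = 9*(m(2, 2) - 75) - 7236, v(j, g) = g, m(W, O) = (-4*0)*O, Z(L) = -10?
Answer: 323575103/72306540 ≈ 4.4750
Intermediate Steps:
m(W, O) = 0 (m(W, O) = 0*O = 0)
o = -18159 (o = -18169 - 1*(-10) = -18169 + 10 = -18159)
X = -7911 (X = 9*(0 - 75) - 7236 = 9*(-75) - 7236 = -675 - 7236 = -7911)
-30163/X + o/(-27420) = -30163/(-7911) - 18159/(-27420) = -30163*(-1/7911) - 18159*(-1/27420) = 30163/7911 + 6053/9140 = 323575103/72306540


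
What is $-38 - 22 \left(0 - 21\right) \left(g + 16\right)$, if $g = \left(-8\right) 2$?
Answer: $-38$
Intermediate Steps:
$g = -16$
$-38 - 22 \left(0 - 21\right) \left(g + 16\right) = -38 - 22 \left(0 - 21\right) \left(-16 + 16\right) = -38 - 22 \left(\left(-21\right) 0\right) = -38 - 0 = -38 + 0 = -38$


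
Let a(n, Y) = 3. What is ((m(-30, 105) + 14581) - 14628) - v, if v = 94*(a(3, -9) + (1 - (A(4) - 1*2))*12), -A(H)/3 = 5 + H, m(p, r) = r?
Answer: -34064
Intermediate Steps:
A(H) = -15 - 3*H (A(H) = -3*(5 + H) = -15 - 3*H)
v = 34122 (v = 94*(3 + (1 - ((-15 - 3*4) - 1*2))*12) = 94*(3 + (1 - ((-15 - 12) - 2))*12) = 94*(3 + (1 - (-27 - 2))*12) = 94*(3 + (1 - 1*(-29))*12) = 94*(3 + (1 + 29)*12) = 94*(3 + 30*12) = 94*(3 + 360) = 94*363 = 34122)
((m(-30, 105) + 14581) - 14628) - v = ((105 + 14581) - 14628) - 1*34122 = (14686 - 14628) - 34122 = 58 - 34122 = -34064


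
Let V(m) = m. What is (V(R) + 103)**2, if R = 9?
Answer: 12544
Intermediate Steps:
(V(R) + 103)**2 = (9 + 103)**2 = 112**2 = 12544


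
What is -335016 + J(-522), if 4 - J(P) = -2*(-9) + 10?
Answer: -335040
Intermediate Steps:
J(P) = -24 (J(P) = 4 - (-2*(-9) + 10) = 4 - (18 + 10) = 4 - 1*28 = 4 - 28 = -24)
-335016 + J(-522) = -335016 - 24 = -335040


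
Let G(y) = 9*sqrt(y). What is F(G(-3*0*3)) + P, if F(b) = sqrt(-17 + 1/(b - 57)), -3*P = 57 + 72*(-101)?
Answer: 2405 + I*sqrt(55290)/57 ≈ 2405.0 + 4.1252*I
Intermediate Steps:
P = 2405 (P = -(57 + 72*(-101))/3 = -(57 - 7272)/3 = -1/3*(-7215) = 2405)
F(b) = sqrt(-17 + 1/(-57 + b))
F(G(-3*0*3)) + P = sqrt((970 - 153*sqrt(-3*0*3))/(-57 + 9*sqrt(-3*0*3))) + 2405 = sqrt((970 - 153*sqrt(0*3))/(-57 + 9*sqrt(0*3))) + 2405 = sqrt((970 - 153*sqrt(0))/(-57 + 9*sqrt(0))) + 2405 = sqrt((970 - 153*0)/(-57 + 9*0)) + 2405 = sqrt((970 - 17*0)/(-57 + 0)) + 2405 = sqrt((970 + 0)/(-57)) + 2405 = sqrt(-1/57*970) + 2405 = sqrt(-970/57) + 2405 = I*sqrt(55290)/57 + 2405 = 2405 + I*sqrt(55290)/57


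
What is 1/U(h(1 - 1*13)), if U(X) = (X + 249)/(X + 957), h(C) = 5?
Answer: 481/127 ≈ 3.7874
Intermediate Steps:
U(X) = (249 + X)/(957 + X)
1/U(h(1 - 1*13)) = 1/((249 + 5)/(957 + 5)) = 1/(254/962) = 1/((1/962)*254) = 1/(127/481) = 481/127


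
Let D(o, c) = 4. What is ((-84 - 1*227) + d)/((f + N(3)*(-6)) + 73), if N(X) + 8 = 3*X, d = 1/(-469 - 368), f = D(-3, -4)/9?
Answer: -260308/56451 ≈ -4.6112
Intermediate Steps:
f = 4/9 ≈ 0.44444
d = -1/837 (d = 1/(-837) = -1/837 ≈ -0.0011947)
N(X) = -8 + 3*X
((-84 - 1*227) + d)/((f + N(3)*(-6)) + 73) = ((-84 - 1*227) - 1/837)/((4/9 + (-8 + 3*3)*(-6)) + 73) = ((-84 - 227) - 1/837)/((4/9 + (-8 + 9)*(-6)) + 73) = (-311 - 1/837)/((4/9 + 1*(-6)) + 73) = -260308/(837*((4/9 - 6) + 73)) = -260308/(837*(-50/9 + 73)) = -260308/(837*607/9) = -260308/837*9/607 = -260308/56451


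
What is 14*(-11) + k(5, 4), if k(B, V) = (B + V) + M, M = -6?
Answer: -151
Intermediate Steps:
k(B, V) = -6 + B + V (k(B, V) = (B + V) - 6 = -6 + B + V)
14*(-11) + k(5, 4) = 14*(-11) + (-6 + 5 + 4) = -154 + 3 = -151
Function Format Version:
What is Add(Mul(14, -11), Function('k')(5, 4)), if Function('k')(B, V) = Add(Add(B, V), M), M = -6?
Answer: -151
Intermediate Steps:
Function('k')(B, V) = Add(-6, B, V) (Function('k')(B, V) = Add(Add(B, V), -6) = Add(-6, B, V))
Add(Mul(14, -11), Function('k')(5, 4)) = Add(Mul(14, -11), Add(-6, 5, 4)) = Add(-154, 3) = -151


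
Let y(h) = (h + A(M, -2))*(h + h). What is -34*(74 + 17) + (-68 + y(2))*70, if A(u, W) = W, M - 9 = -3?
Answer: -7854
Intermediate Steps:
M = 6 (M = 9 - 3 = 6)
y(h) = 2*h*(-2 + h) (y(h) = (h - 2)*(h + h) = (-2 + h)*(2*h) = 2*h*(-2 + h))
-34*(74 + 17) + (-68 + y(2))*70 = -34*(74 + 17) + (-68 + 2*2*(-2 + 2))*70 = -34*91 + (-68 + 2*2*0)*70 = -3094 + (-68 + 0)*70 = -3094 - 68*70 = -3094 - 4760 = -7854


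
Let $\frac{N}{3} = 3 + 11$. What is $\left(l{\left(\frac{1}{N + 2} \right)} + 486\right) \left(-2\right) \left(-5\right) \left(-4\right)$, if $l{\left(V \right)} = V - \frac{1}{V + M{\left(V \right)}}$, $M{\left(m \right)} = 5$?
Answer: $- \frac{47241490}{2431} \approx -19433.0$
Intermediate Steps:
$N = 42$ ($N = 3 \left(3 + 11\right) = 3 \cdot 14 = 42$)
$l{\left(V \right)} = V - \frac{1}{5 + V}$ ($l{\left(V \right)} = V - \frac{1}{V + 5} = V - \frac{1}{5 + V}$)
$\left(l{\left(\frac{1}{N + 2} \right)} + 486\right) \left(-2\right) \left(-5\right) \left(-4\right) = \left(\frac{-1 + \left(\frac{1}{42 + 2}\right)^{2} + \frac{5}{42 + 2}}{5 + \frac{1}{42 + 2}} + 486\right) \left(-2\right) \left(-5\right) \left(-4\right) = \left(\frac{-1 + \left(\frac{1}{44}\right)^{2} + \frac{5}{44}}{5 + \frac{1}{44}} + 486\right) 10 \left(-4\right) = \left(\frac{-1 + \left(\frac{1}{44}\right)^{2} + 5 \cdot \frac{1}{44}}{5 + \frac{1}{44}} + 486\right) \left(-40\right) = \left(\frac{-1 + \frac{1}{1936} + \frac{5}{44}}{\frac{221}{44}} + 486\right) \left(-40\right) = \left(\frac{44}{221} \left(- \frac{1715}{1936}\right) + 486\right) \left(-40\right) = \left(- \frac{1715}{9724} + 486\right) \left(-40\right) = \frac{4724149}{9724} \left(-40\right) = - \frac{47241490}{2431}$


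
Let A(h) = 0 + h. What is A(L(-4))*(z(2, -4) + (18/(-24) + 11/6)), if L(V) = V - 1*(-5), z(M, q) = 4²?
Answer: 205/12 ≈ 17.083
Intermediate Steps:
z(M, q) = 16
L(V) = 5 + V (L(V) = V + 5 = 5 + V)
A(h) = h
A(L(-4))*(z(2, -4) + (18/(-24) + 11/6)) = (5 - 4)*(16 + (18/(-24) + 11/6)) = 1*(16 + (18*(-1/24) + 11*(⅙))) = 1*(16 + (-¾ + 11/6)) = 1*(16 + 13/12) = 1*(205/12) = 205/12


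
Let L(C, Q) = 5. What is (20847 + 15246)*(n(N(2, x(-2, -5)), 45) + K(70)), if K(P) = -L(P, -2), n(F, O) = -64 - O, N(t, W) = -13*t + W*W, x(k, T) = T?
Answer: -4114602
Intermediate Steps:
N(t, W) = W² - 13*t (N(t, W) = -13*t + W² = W² - 13*t)
K(P) = -5 (K(P) = -1*5 = -5)
(20847 + 15246)*(n(N(2, x(-2, -5)), 45) + K(70)) = (20847 + 15246)*((-64 - 1*45) - 5) = 36093*((-64 - 45) - 5) = 36093*(-109 - 5) = 36093*(-114) = -4114602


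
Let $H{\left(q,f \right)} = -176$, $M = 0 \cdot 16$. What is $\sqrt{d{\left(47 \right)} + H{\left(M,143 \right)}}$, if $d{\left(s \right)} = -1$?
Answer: $i \sqrt{177} \approx 13.304 i$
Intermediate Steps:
$M = 0$
$\sqrt{d{\left(47 \right)} + H{\left(M,143 \right)}} = \sqrt{-1 - 176} = \sqrt{-177} = i \sqrt{177}$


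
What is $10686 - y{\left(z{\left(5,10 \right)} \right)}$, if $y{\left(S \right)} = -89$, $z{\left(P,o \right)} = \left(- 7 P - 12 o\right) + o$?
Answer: $10775$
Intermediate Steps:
$z{\left(P,o \right)} = - 11 o - 7 P$ ($z{\left(P,o \right)} = \left(- 12 o - 7 P\right) + o = - 11 o - 7 P$)
$10686 - y{\left(z{\left(5,10 \right)} \right)} = 10686 - -89 = 10686 + 89 = 10775$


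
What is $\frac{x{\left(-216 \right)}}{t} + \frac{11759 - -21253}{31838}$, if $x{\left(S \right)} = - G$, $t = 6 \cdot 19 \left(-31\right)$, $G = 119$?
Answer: $\frac{60226565}{56257746} \approx 1.0705$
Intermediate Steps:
$t = -3534$ ($t = 114 \left(-31\right) = -3534$)
$x{\left(S \right)} = -119$ ($x{\left(S \right)} = \left(-1\right) 119 = -119$)
$\frac{x{\left(-216 \right)}}{t} + \frac{11759 - -21253}{31838} = - \frac{119}{-3534} + \frac{11759 - -21253}{31838} = \left(-119\right) \left(- \frac{1}{3534}\right) + \left(11759 + 21253\right) \frac{1}{31838} = \frac{119}{3534} + 33012 \cdot \frac{1}{31838} = \frac{119}{3534} + \frac{16506}{15919} = \frac{60226565}{56257746}$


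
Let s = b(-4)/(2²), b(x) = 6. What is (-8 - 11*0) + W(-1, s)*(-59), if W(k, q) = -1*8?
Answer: 464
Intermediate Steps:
s = 3/2 (s = 6/(2²) = 6/4 = 6*(¼) = 3/2 ≈ 1.5000)
W(k, q) = -8
(-8 - 11*0) + W(-1, s)*(-59) = (-8 - 11*0) - 8*(-59) = (-8 + 0) + 472 = -8 + 472 = 464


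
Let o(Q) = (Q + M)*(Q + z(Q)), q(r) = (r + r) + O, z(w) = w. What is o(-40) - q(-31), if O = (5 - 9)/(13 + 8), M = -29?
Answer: 117226/21 ≈ 5582.2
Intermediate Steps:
O = -4/21 ≈ -0.19048
q(r) = -4/21 + 2*r (q(r) = (r + r) - 4/21 = 2*r - 4/21 = -4/21 + 2*r)
o(Q) = 2*Q*(-29 + Q) (o(Q) = (Q - 29)*(Q + Q) = (-29 + Q)*(2*Q) = 2*Q*(-29 + Q))
o(-40) - q(-31) = 2*(-40)*(-29 - 40) - (-4/21 + 2*(-31)) = 2*(-40)*(-69) - (-4/21 - 62) = 5520 - 1*(-1306/21) = 5520 + 1306/21 = 117226/21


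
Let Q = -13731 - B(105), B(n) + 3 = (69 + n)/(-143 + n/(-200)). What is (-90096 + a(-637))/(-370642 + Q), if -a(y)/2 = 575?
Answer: 261921643/1103330605 ≈ 0.23739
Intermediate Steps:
a(y) = -1150 (a(y) = -2*575 = -1150)
B(n) = -3 + (69 + n)/(-143 - n/200) (B(n) = -3 + (69 + n)/(-143 + n/(-200)) = -3 + (69 + n)/(-143 + n*(-1/200)) = -3 + (69 + n)/(-143 - n/200))
Q = -78805488/5741 (Q = -13731 - (-99600 - 203*105)/(28600 + 105) = -13731 - (-99600 - 21315)/28705 = -13731 - (-120915)/28705 = -13731 - 1*(-24183/5741) = -13731 + 24183/5741 = -78805488/5741 ≈ -13727.)
(-90096 + a(-637))/(-370642 + Q) = (-90096 - 1150)/(-370642 - 78805488/5741) = -91246/(-2206661210/5741) = -91246*(-5741/2206661210) = 261921643/1103330605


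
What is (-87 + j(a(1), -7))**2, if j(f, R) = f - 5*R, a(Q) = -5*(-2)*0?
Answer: 2704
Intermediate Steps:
a(Q) = 0 (a(Q) = 10*0 = 0)
(-87 + j(a(1), -7))**2 = (-87 + (0 - 5*(-7)))**2 = (-87 + (0 + 35))**2 = (-87 + 35)**2 = (-52)**2 = 2704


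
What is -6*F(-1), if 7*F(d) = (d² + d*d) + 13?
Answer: -90/7 ≈ -12.857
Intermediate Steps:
F(d) = 13/7 + 2*d²/7 (F(d) = ((d² + d*d) + 13)/7 = ((d² + d²) + 13)/7 = (2*d² + 13)/7 = (13 + 2*d²)/7 = 13/7 + 2*d²/7)
-6*F(-1) = -6*(13/7 + (2/7)*(-1)²) = -6*(13/7 + (2/7)*1) = -6*(13/7 + 2/7) = -6*15/7 = -90/7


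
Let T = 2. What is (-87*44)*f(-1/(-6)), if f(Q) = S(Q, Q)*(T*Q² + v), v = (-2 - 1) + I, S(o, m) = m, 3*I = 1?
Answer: 14993/9 ≈ 1665.9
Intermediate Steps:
I = ⅓ (I = (⅓)*1 = ⅓ ≈ 0.33333)
v = -8/3 (v = (-2 - 1) + ⅓ = -3 + ⅓ = -8/3 ≈ -2.6667)
f(Q) = Q*(-8/3 + 2*Q²) (f(Q) = Q*(2*Q² - 8/3) = Q*(-8/3 + 2*Q²))
(-87*44)*f(-1/(-6)) = (-87*44)*(2*(-1/(-6))*(-4/3 + (-1/(-6))²)) = -7656*(-1*(-⅙))*(-4/3 + (-1*(-⅙))²) = -7656*(-4/3 + (⅙)²)/6 = -7656*(-4/3 + 1/36)/6 = -7656*(-47)/(6*36) = -3828*(-47/108) = 14993/9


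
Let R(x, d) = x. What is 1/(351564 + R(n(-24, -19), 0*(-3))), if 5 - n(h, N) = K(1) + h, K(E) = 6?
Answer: 1/351587 ≈ 2.8442e-6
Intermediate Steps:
n(h, N) = -1 - h (n(h, N) = 5 - (6 + h) = 5 + (-6 - h) = -1 - h)
1/(351564 + R(n(-24, -19), 0*(-3))) = 1/(351564 + (-1 - 1*(-24))) = 1/(351564 + (-1 + 24)) = 1/(351564 + 23) = 1/351587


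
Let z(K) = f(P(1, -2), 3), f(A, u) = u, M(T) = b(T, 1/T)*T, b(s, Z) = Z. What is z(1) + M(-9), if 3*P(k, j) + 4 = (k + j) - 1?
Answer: 4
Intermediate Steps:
P(k, j) = -5/3 + j/3 + k/3 (P(k, j) = -4/3 + ((k + j) - 1)/3 = -4/3 + ((j + k) - 1)/3 = -4/3 + (-1 + j + k)/3 = -4/3 + (-⅓ + j/3 + k/3) = -5/3 + j/3 + k/3)
M(T) = 1 (M(T) = (1/T)*T = T/T = 1)
z(K) = 3
z(1) + M(-9) = 3 + 1 = 4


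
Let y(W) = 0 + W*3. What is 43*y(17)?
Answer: 2193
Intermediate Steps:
y(W) = 3*W (y(W) = 0 + 3*W = 3*W)
43*y(17) = 43*(3*17) = 43*51 = 2193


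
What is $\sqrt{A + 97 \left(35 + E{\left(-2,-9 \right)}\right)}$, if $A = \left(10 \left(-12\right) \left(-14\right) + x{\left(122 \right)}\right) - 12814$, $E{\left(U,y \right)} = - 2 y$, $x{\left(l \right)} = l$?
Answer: $i \sqrt{5871} \approx 76.622 i$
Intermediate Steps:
$A = -11012$ ($A = \left(10 \left(-12\right) \left(-14\right) + 122\right) - 12814 = \left(\left(-120\right) \left(-14\right) + 122\right) - 12814 = \left(1680 + 122\right) - 12814 = 1802 - 12814 = -11012$)
$\sqrt{A + 97 \left(35 + E{\left(-2,-9 \right)}\right)} = \sqrt{-11012 + 97 \left(35 - -18\right)} = \sqrt{-11012 + 97 \left(35 + 18\right)} = \sqrt{-11012 + 97 \cdot 53} = \sqrt{-11012 + 5141} = \sqrt{-5871} = i \sqrt{5871}$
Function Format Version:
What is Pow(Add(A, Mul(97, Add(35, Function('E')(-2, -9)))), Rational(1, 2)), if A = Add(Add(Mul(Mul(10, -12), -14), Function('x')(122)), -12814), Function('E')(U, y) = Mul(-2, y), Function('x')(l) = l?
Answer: Mul(I, Pow(5871, Rational(1, 2))) ≈ Mul(76.622, I)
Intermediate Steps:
A = -11012 (A = Add(Add(Mul(Mul(10, -12), -14), 122), -12814) = Add(Add(Mul(-120, -14), 122), -12814) = Add(Add(1680, 122), -12814) = Add(1802, -12814) = -11012)
Pow(Add(A, Mul(97, Add(35, Function('E')(-2, -9)))), Rational(1, 2)) = Pow(Add(-11012, Mul(97, Add(35, Mul(-2, -9)))), Rational(1, 2)) = Pow(Add(-11012, Mul(97, Add(35, 18))), Rational(1, 2)) = Pow(Add(-11012, Mul(97, 53)), Rational(1, 2)) = Pow(Add(-11012, 5141), Rational(1, 2)) = Pow(-5871, Rational(1, 2)) = Mul(I, Pow(5871, Rational(1, 2)))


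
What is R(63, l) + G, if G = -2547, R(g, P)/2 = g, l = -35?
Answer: -2421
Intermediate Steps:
R(g, P) = 2*g
R(63, l) + G = 2*63 - 2547 = 126 - 2547 = -2421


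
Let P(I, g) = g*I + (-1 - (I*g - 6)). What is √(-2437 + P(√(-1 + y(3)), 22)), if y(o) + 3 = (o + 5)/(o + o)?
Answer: 8*I*√38 ≈ 49.315*I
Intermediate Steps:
y(o) = -3 + (5 + o)/(2*o) (y(o) = -3 + (o + 5)/(o + o) = -3 + (5 + o)/((2*o)) = -3 + (5 + o)*(1/(2*o)) = -3 + (5 + o)/(2*o))
P(I, g) = 5 (P(I, g) = I*g + (-1 - (-6 + I*g)) = I*g + (-1 + (6 - I*g)) = I*g + (5 - I*g) = 5)
√(-2437 + P(√(-1 + y(3)), 22)) = √(-2437 + 5) = √(-2432) = 8*I*√38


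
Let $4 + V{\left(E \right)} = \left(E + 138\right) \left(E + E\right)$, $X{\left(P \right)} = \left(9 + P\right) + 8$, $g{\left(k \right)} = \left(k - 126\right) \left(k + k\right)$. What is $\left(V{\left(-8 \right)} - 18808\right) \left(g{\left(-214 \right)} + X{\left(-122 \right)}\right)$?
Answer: $-3038010180$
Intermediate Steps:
$g{\left(k \right)} = 2 k \left(-126 + k\right)$ ($g{\left(k \right)} = \left(-126 + k\right) 2 k = 2 k \left(-126 + k\right)$)
$X{\left(P \right)} = 17 + P$
$V{\left(E \right)} = -4 + 2 E \left(138 + E\right)$ ($V{\left(E \right)} = -4 + \left(E + 138\right) \left(E + E\right) = -4 + \left(138 + E\right) 2 E = -4 + 2 E \left(138 + E\right)$)
$\left(V{\left(-8 \right)} - 18808\right) \left(g{\left(-214 \right)} + X{\left(-122 \right)}\right) = \left(\left(-4 + 2 \left(-8\right)^{2} + 276 \left(-8\right)\right) - 18808\right) \left(2 \left(-214\right) \left(-126 - 214\right) + \left(17 - 122\right)\right) = \left(\left(-4 + 2 \cdot 64 - 2208\right) - 18808\right) \left(2 \left(-214\right) \left(-340\right) - 105\right) = \left(\left(-4 + 128 - 2208\right) - 18808\right) \left(145520 - 105\right) = \left(-2084 - 18808\right) 145415 = \left(-20892\right) 145415 = -3038010180$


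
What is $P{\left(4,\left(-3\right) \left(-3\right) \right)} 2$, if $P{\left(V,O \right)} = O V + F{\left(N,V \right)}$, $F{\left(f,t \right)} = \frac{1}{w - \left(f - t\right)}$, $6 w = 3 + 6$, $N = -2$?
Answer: $\frac{1084}{15} \approx 72.267$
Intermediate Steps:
$w = \frac{3}{2}$ ($w = \frac{3 + 6}{6} = \frac{1}{6} \cdot 9 = \frac{3}{2} \approx 1.5$)
$F{\left(f,t \right)} = \frac{1}{\frac{3}{2} + t - f}$ ($F{\left(f,t \right)} = \frac{1}{\frac{3}{2} - \left(f - t\right)} = \frac{1}{\frac{3}{2} + t - f}$)
$P{\left(V,O \right)} = \frac{2}{7 + 2 V} + O V$ ($P{\left(V,O \right)} = O V + \frac{2}{3 - -4 + 2 V} = O V + \frac{2}{3 + 4 + 2 V} = O V + \frac{2}{7 + 2 V} = \frac{2}{7 + 2 V} + O V$)
$P{\left(4,\left(-3\right) \left(-3\right) \right)} 2 = \frac{2 + \left(-3\right) \left(-3\right) 4 \left(7 + 2 \cdot 4\right)}{7 + 2 \cdot 4} \cdot 2 = \frac{2 + 9 \cdot 4 \left(7 + 8\right)}{7 + 8} \cdot 2 = \frac{2 + 9 \cdot 4 \cdot 15}{15} \cdot 2 = \frac{2 + 540}{15} \cdot 2 = \frac{1}{15} \cdot 542 \cdot 2 = \frac{542}{15} \cdot 2 = \frac{1084}{15}$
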